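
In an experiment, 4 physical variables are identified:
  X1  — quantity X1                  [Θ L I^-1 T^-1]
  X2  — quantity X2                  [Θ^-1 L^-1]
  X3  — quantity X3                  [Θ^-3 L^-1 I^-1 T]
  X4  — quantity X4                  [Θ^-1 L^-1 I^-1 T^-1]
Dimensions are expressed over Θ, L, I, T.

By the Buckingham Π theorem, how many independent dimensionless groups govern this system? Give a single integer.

Exponent matrix [Θ,L,I,T] × [X1,X2,X3,X4]:
  Θ: [ 1 -1 -3 -1]
  L: [ 1 -1 -1 -1]
  I: [-1  0 -1 -1]
  T: [-1  0  1 -1]
RREF → pivots at {X1,X2,X3} ⇒ r = 3
4 vars − rank 3 = 1 Π group

1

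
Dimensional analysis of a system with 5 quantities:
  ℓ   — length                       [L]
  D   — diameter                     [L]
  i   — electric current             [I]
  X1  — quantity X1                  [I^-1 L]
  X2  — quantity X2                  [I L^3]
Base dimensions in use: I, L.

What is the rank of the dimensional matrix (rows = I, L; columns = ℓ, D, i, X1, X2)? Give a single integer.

2

Write exponents as rows I,L / cols ℓ,D,i,X1,X2:
  I: [ 0  0  1 -1  1]
  L: [ 1  1  0  1  3]
RREF → pivots at {ℓ,i} ⇒ r = 2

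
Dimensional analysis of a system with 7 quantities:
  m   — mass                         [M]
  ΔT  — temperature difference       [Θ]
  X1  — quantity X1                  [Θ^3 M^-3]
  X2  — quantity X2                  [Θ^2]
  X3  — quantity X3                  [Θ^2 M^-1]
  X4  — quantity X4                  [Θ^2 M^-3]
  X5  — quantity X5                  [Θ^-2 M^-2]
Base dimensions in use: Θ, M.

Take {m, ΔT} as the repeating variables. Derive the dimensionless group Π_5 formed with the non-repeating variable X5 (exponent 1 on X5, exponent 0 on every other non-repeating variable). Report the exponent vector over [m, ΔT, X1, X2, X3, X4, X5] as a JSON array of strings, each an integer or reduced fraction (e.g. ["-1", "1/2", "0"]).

["2", "2", "0", "0", "0", "0", "1"]

Write exponents as rows Θ,M / cols m,ΔT,X1,X2,X3,X4,X5:
  Θ: [ 0  1  3  2  2  2 -2]
  M: [ 1  0 -3  0 -1 -3 -2]
RREF → pivots at {m,ΔT} ⇒ r = 2
Pivot set = {m,ΔT}, free = {X1,X2,X3,X4,X5}
RREF:
  r0: [   1    0   -3    0   -1   -3   -2]
  r1: [   0    1    3    2    2    2   -2]
Fix exponent of X5 at 1, X1 at 0, X2 at 0, X3 at 0, X4 at 0; solve each RREF row for its pivot's exponent:
  r0: exp(m) + (-2)·1 = 0 ⇒ exp(m) = 2
  r1: exp(ΔT) + (-2)·1 = 0 ⇒ exp(ΔT) = 2
Π_5 = m^2 · ΔT^2 · X5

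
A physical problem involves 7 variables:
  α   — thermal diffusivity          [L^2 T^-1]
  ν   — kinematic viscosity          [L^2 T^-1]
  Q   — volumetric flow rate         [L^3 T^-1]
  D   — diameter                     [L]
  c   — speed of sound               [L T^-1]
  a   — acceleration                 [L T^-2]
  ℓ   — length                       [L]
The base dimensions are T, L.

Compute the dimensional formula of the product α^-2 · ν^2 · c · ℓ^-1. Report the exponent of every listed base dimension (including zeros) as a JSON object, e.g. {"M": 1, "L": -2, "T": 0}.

{"T": -1, "L": 0}

Dimensional matrix (T×L by α×ν×Q×D×c×a×ℓ):
  T: [-1 -1 -1  0 -1 -2  0]
  L: [ 2  2  3  1  1  1  1]
  [T]: (-2)·-1+(2)·-1+(1)·-1+(-1)·0 = -1
  [L]: (-2)·2+(2)·2+(1)·1+(-1)·1 = 0
⇒ T^-1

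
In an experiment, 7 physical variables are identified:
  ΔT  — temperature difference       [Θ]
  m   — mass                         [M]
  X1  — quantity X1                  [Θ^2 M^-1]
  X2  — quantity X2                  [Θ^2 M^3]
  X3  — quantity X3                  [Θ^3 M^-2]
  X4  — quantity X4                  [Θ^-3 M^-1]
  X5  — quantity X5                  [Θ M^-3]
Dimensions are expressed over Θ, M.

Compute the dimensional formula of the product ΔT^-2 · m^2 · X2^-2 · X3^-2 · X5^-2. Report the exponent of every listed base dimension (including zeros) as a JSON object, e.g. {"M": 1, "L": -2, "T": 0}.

{"Θ": -14, "M": 6}

Write exponents as rows Θ,M / cols ΔT,m,X1,X2,X3,X4,X5:
  Θ: [ 1  0  2  2  3 -3  1]
  M: [ 0  1 -1  3 -2 -1 -3]
  [Θ]: (-2)·1+(2)·0+(-2)·2+(-2)·3+(-2)·1 = -14
  [M]: (-2)·0+(2)·1+(-2)·3+(-2)·-2+(-2)·-3 = 6
⇒ Θ^-14 M^6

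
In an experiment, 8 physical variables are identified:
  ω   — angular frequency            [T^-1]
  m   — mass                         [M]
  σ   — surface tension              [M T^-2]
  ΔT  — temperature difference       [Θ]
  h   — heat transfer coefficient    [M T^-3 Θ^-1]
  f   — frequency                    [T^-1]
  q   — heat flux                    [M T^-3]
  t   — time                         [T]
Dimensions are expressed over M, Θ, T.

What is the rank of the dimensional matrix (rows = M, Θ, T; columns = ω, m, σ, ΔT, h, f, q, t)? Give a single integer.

Dimensional matrix (M×Θ×T by ω×m×σ×ΔT×h×f×q×t):
  M: [ 0  1  1  0  1  0  1  0]
  Θ: [ 0  0  0  1 -1  0  0  0]
  T: [-1  0 -2  0 -3 -1 -3  1]
Row reduction gives pivot columns ω,m,ΔT; rank = 3

3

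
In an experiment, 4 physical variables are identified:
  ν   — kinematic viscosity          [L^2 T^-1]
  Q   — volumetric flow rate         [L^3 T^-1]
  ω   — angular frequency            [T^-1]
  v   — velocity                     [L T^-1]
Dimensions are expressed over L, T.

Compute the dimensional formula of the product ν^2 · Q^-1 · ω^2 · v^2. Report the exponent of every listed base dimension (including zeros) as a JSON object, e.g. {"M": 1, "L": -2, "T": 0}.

Dimensional matrix (L×T by ν×Q×ω×v):
  L: [ 2  3  0  1]
  T: [-1 -1 -1 -1]
  [L]: (2)·2+(-1)·3+(2)·0+(2)·1 = 3
  [T]: (2)·-1+(-1)·-1+(2)·-1+(2)·-1 = -5
⇒ L^3 T^-5

{"L": 3, "T": -5}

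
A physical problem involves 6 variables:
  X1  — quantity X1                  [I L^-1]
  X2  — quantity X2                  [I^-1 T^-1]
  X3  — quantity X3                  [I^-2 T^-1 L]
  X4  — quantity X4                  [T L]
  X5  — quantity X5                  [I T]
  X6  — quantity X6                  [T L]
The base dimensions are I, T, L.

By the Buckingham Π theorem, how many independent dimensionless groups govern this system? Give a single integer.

4

Dimensional matrix (I×T×L by X1×X2×X3×X4×X5×X6):
  I: [ 1 -1 -2  0  1  0]
  T: [ 0 -1 -1  1  1  1]
  L: [-1  0  1  1  0  1]
RREF → pivots at {X1,X2} ⇒ r = 2
Π count = n − r = 6 − 2 = 4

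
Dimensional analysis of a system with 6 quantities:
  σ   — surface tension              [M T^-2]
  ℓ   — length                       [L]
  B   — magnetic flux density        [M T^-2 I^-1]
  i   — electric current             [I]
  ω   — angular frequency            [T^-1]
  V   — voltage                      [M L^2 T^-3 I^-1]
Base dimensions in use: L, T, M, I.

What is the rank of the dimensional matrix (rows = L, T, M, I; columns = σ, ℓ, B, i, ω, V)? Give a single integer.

4

Write exponents as rows L,T,M,I / cols σ,ℓ,B,i,ω,V:
  L: [ 0  1  0  0  0  2]
  T: [-2  0 -2  0 -1 -3]
  M: [ 1  0  1  0  0  1]
  I: [ 0  0 -1  1  0 -1]
RREF → pivots at {σ,ℓ,B,ω} ⇒ r = 4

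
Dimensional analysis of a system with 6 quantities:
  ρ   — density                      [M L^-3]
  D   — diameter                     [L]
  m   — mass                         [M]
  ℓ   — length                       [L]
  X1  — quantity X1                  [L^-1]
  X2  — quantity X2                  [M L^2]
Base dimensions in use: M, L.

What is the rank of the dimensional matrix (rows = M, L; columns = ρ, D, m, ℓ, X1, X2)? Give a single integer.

2

Exponent matrix [M,L] × [ρ,D,m,ℓ,X1,X2]:
  M: [ 1  0  1  0  0  1]
  L: [-3  1  0  1 -1  2]
RREF → pivots at {ρ,D} ⇒ r = 2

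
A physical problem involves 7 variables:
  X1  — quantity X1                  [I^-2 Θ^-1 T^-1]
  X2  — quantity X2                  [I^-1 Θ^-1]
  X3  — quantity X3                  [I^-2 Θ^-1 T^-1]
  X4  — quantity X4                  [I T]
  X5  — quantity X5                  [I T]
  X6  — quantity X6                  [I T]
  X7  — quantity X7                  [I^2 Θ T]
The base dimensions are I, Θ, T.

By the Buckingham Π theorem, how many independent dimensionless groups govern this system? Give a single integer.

Dimensional matrix (I×Θ×T by X1×X2×X3×X4×X5×X6×X7):
  I: [-2 -1 -2  1  1  1  2]
  Θ: [-1 -1 -1  0  0  0  1]
  T: [-1  0 -1  1  1  1  1]
RREF → pivots at {X1,X2} ⇒ r = 2
Π count = n − r = 7 − 2 = 5

5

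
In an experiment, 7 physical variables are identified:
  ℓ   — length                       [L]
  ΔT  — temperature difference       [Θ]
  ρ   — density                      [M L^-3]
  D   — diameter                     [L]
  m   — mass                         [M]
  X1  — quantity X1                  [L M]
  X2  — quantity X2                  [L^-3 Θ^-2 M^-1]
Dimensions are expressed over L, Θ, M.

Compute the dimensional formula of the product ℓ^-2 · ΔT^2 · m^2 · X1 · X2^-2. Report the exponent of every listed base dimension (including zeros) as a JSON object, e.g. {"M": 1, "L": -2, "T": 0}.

{"L": 5, "Θ": 6, "M": 5}

Write exponents as rows L,Θ,M / cols ℓ,ΔT,ρ,D,m,X1,X2:
  L: [ 1  0 -3  1  0  1 -3]
  Θ: [ 0  1  0  0  0  0 -2]
  M: [ 0  0  1  0  1  1 -1]
  [L]: (-2)·1+(2)·0+(2)·0+(1)·1+(-2)·-3 = 5
  [Θ]: (-2)·0+(2)·1+(2)·0+(1)·0+(-2)·-2 = 6
  [M]: (-2)·0+(2)·0+(2)·1+(1)·1+(-2)·-1 = 5
⇒ L^5 Θ^6 M^5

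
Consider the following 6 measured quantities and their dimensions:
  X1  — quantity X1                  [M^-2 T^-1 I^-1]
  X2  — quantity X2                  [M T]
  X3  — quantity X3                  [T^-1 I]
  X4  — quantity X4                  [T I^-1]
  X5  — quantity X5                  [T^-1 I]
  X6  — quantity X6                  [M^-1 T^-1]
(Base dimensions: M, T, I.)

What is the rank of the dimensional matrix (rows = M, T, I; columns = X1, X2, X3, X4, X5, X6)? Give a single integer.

2

Write exponents as rows M,T,I / cols X1,X2,X3,X4,X5,X6:
  M: [-2  1  0  0  0 -1]
  T: [-1  1 -1  1 -1 -1]
  I: [-1  0  1 -1  1  0]
Echelon form has 2 nonzero rows (pivots: X1,X2)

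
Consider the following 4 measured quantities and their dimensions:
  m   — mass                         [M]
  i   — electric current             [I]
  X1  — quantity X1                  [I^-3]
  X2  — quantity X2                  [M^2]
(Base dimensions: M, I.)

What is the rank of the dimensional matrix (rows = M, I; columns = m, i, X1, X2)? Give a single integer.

Dimensional matrix (M×I by m×i×X1×X2):
  M: [ 1  0  0  2]
  I: [ 0  1 -3  0]
Echelon form has 2 nonzero rows (pivots: m,i)

2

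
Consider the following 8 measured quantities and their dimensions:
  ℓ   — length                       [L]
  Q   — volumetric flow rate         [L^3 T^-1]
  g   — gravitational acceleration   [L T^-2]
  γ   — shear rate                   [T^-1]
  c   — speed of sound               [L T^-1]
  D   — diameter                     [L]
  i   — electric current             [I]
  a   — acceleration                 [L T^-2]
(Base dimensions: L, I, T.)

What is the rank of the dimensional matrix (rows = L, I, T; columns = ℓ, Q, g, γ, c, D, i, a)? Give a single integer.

3

Dimensional matrix (L×I×T by ℓ×Q×g×γ×c×D×i×a):
  L: [ 1  3  1  0  1  1  0  1]
  I: [ 0  0  0  0  0  0  1  0]
  T: [ 0 -1 -2 -1 -1  0  0 -2]
Row reduction gives pivot columns ℓ,Q,i; rank = 3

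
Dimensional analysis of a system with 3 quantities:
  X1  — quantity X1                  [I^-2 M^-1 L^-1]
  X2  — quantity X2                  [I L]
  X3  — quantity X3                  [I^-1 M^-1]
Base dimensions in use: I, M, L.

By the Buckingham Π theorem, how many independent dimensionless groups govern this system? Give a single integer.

Write exponents as rows I,M,L / cols X1,X2,X3:
  I: [-2  1 -1]
  M: [-1  0 -1]
  L: [-1  1  0]
Row reduction gives pivot columns X1,X2; rank = 2
3 vars − rank 2 = 1 Π group

1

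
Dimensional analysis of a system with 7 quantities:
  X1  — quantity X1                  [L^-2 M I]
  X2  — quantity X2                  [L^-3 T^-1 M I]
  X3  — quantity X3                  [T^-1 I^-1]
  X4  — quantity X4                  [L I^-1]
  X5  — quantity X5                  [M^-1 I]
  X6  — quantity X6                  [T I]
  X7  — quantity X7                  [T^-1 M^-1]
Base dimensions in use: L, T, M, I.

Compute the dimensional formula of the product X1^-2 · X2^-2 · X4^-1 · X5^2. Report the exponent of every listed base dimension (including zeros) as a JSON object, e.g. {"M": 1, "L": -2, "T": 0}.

{"L": 9, "T": 2, "M": -6, "I": -1}

Write exponents as rows L,T,M,I / cols X1,X2,X3,X4,X5,X6,X7:
  L: [-2 -3  0  1  0  0  0]
  T: [ 0 -1 -1  0  0  1 -1]
  M: [ 1  1  0  0 -1  0 -1]
  I: [ 1  1 -1 -1  1  1  0]
  [L]: (-2)·-2+(-2)·-3+(-1)·1+(2)·0 = 9
  [T]: (-2)·0+(-2)·-1+(-1)·0+(2)·0 = 2
  [M]: (-2)·1+(-2)·1+(-1)·0+(2)·-1 = -6
  [I]: (-2)·1+(-2)·1+(-1)·-1+(2)·1 = -1
⇒ L^9 T^2 M^-6 I^-1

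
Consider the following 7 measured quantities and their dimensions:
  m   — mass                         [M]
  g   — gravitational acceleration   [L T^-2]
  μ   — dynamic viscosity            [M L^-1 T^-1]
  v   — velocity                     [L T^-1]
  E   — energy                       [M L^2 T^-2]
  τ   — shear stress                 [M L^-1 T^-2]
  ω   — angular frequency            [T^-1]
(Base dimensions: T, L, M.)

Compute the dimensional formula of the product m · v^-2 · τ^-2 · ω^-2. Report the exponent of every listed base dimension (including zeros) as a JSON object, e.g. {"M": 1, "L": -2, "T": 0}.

Exponent matrix [T,L,M] × [m,g,μ,v,E,τ,ω]:
  T: [ 0 -2 -1 -1 -2 -2 -1]
  L: [ 0  1 -1  1  2 -1  0]
  M: [ 1  0  1  0  1  1  0]
  [T]: (1)·0+(-2)·-1+(-2)·-2+(-2)·-1 = 8
  [L]: (1)·0+(-2)·1+(-2)·-1+(-2)·0 = 0
  [M]: (1)·1+(-2)·0+(-2)·1+(-2)·0 = -1
⇒ T^8 M^-1

{"T": 8, "L": 0, "M": -1}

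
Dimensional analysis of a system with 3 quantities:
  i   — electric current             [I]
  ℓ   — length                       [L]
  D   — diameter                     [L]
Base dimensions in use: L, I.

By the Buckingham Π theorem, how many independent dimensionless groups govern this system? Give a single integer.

Exponent matrix [L,I] × [i,ℓ,D]:
  L: [ 0  1  1]
  I: [ 1  0  0]
RREF → pivots at {i,ℓ} ⇒ r = 2
Π count = n − r = 3 − 2 = 1

1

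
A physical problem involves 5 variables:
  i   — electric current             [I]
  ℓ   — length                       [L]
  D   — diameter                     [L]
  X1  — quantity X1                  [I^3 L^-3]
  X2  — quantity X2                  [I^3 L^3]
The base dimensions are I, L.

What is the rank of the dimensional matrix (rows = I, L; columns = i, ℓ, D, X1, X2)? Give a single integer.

Exponent matrix [I,L] × [i,ℓ,D,X1,X2]:
  I: [ 1  0  0  3  3]
  L: [ 0  1  1 -3  3]
Row reduction gives pivot columns i,ℓ; rank = 2

2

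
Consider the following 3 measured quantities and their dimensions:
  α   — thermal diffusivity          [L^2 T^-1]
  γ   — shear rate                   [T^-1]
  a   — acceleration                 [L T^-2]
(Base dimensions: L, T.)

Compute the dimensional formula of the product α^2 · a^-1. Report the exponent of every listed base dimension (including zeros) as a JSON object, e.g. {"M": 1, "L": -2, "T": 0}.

Dimensional matrix (L×T by α×γ×a):
  L: [ 2  0  1]
  T: [-1 -1 -2]
  [L]: (2)·2+(-1)·1 = 3
  [T]: (2)·-1+(-1)·-2 = 0
⇒ L^3

{"L": 3, "T": 0}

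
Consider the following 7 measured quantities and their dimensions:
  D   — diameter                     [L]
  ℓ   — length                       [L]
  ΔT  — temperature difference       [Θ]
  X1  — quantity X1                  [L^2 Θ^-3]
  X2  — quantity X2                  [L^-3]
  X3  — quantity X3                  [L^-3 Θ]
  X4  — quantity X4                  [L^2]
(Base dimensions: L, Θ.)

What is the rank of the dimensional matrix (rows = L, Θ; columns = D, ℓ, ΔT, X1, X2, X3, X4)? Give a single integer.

2

Dimensional matrix (L×Θ by D×ℓ×ΔT×X1×X2×X3×X4):
  L: [ 1  1  0  2 -3 -3  2]
  Θ: [ 0  0  1 -3  0  1  0]
RREF → pivots at {D,ΔT} ⇒ r = 2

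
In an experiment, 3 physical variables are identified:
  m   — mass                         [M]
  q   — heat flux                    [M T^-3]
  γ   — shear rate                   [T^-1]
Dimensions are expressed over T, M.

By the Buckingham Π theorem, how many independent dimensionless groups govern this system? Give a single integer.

1

Exponent matrix [T,M] × [m,q,γ]:
  T: [ 0 -3 -1]
  M: [ 1  1  0]
RREF → pivots at {m,q} ⇒ r = 2
3 vars − rank 2 = 1 Π group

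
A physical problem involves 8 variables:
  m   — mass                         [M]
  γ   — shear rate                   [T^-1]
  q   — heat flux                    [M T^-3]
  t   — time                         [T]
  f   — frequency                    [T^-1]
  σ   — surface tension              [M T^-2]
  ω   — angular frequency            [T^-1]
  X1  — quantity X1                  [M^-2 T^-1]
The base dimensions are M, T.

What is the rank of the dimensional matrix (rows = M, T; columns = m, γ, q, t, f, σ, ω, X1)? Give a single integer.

2

Dimensional matrix (M×T by m×γ×q×t×f×σ×ω×X1):
  M: [ 1  0  1  0  0  1  0 -2]
  T: [ 0 -1 -3  1 -1 -2 -1 -1]
RREF → pivots at {m,γ} ⇒ r = 2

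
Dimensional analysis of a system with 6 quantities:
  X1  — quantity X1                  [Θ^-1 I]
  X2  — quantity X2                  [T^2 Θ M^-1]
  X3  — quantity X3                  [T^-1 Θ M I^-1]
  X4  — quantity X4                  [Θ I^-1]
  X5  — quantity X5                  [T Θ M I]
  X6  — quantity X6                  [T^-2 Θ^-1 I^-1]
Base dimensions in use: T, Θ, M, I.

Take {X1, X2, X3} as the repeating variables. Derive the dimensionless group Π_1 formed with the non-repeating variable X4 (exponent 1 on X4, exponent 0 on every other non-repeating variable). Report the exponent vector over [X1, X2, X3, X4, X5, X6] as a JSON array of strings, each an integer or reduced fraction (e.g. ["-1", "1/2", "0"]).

Write exponents as rows T,Θ,M,I / cols X1,X2,X3,X4,X5,X6:
  T: [ 0  2 -1  0  1 -2]
  Θ: [-1  1  1  1  1 -1]
  M: [ 0 -1  1  0  1  0]
  I: [ 1  0 -1 -1  1 -1]
Echelon form has 3 nonzero rows (pivots: X1,X2,X3)
Repeat: X1,X2,X3; free: X4,X5,X6
RREF:
  r0: [   1    0    0   -1    4   -3]
  r1: [   0    1    0    0    2   -2]
  r2: [   0    0    1    0    3   -2]
  r3: [   0    0    0    0    0    0]
Fix exponent of X4 at 1, X5 at 0, X6 at 0; solve each RREF row for its pivot's exponent:
  r0: exp(X1) + (-1)·1 = 0 ⇒ exp(X1) = 1
  r1: exp(X2) + (0)·1 = 0 ⇒ exp(X2) = 0
  r2: exp(X3) + (0)·1 = 0 ⇒ exp(X3) = 0
Π_1 = X1 · X4

["1", "0", "0", "1", "0", "0"]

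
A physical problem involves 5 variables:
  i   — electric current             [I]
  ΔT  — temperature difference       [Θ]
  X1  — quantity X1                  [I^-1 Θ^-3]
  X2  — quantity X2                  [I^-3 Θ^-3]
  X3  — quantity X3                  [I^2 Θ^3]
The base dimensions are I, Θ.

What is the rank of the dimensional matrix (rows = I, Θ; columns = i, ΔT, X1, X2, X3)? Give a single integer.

2

Exponent matrix [I,Θ] × [i,ΔT,X1,X2,X3]:
  I: [ 1  0 -1 -3  2]
  Θ: [ 0  1 -3 -3  3]
RREF → pivots at {i,ΔT} ⇒ r = 2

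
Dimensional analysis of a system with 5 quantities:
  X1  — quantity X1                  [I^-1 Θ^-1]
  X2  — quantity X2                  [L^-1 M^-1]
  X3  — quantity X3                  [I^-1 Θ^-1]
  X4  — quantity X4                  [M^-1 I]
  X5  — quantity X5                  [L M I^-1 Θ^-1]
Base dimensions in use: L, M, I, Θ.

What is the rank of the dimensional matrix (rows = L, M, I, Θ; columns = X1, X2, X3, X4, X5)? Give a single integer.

3

Exponent matrix [L,M,I,Θ] × [X1,X2,X3,X4,X5]:
  L: [ 0 -1  0  0  1]
  M: [ 0 -1  0 -1  1]
  I: [-1  0 -1  1 -1]
  Θ: [-1  0 -1  0 -1]
RREF → pivots at {X1,X2,X4} ⇒ r = 3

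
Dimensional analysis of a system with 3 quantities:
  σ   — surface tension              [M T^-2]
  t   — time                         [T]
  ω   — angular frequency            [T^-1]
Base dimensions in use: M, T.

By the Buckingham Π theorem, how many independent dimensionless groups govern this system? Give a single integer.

1

Dimensional matrix (M×T by σ×t×ω):
  M: [ 1  0  0]
  T: [-2  1 -1]
Row reduction gives pivot columns σ,t; rank = 2
n=3, r=2 ⇒ 1 dimensionless group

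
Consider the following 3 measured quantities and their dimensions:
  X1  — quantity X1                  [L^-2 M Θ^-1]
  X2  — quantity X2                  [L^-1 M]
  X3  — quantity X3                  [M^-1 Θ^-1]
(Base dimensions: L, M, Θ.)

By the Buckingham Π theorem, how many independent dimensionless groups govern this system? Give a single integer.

1

Write exponents as rows L,M,Θ / cols X1,X2,X3:
  L: [-2 -1  0]
  M: [ 1  1 -1]
  Θ: [-1  0 -1]
Echelon form has 2 nonzero rows (pivots: X1,X2)
3 vars − rank 2 = 1 Π group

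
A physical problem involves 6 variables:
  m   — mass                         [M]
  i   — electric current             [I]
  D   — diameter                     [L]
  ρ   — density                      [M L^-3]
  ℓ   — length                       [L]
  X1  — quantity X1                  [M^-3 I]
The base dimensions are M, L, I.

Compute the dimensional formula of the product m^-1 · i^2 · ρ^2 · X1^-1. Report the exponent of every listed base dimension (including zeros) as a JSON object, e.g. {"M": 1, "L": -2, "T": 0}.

{"M": 4, "L": -6, "I": 1}

Dimensional matrix (M×L×I by m×i×D×ρ×ℓ×X1):
  M: [ 1  0  0  1  0 -3]
  L: [ 0  0  1 -3  1  0]
  I: [ 0  1  0  0  0  1]
  [M]: (-1)·1+(2)·0+(2)·1+(-1)·-3 = 4
  [L]: (-1)·0+(2)·0+(2)·-3+(-1)·0 = -6
  [I]: (-1)·0+(2)·1+(2)·0+(-1)·1 = 1
⇒ M^4 L^-6 I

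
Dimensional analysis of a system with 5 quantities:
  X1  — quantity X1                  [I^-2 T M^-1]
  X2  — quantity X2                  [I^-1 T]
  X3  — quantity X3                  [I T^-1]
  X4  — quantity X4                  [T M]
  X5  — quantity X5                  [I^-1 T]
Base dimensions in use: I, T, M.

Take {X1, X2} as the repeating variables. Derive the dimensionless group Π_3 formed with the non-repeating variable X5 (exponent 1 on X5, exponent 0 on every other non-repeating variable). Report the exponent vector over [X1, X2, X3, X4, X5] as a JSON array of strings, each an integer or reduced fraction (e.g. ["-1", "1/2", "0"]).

Write exponents as rows I,T,M / cols X1,X2,X3,X4,X5:
  I: [-2 -1  1  0 -1]
  T: [ 1  1 -1  1  1]
  M: [-1  0  0  1  0]
Echelon form has 2 nonzero rows (pivots: X1,X2)
Pivot set = {X1,X2}, free = {X3,X4,X5}
RREF:
  r0: [   1    0    0   -1    0]
  r1: [   0    1   -1    2    1]
  r2: [   0    0    0    0    0]
Fix exponent of X5 at 1, X3 at 0, X4 at 0; solve each RREF row for its pivot's exponent:
  r0: exp(X1) + (0)·1 = 0 ⇒ exp(X1) = 0
  r1: exp(X2) + (1)·1 = 0 ⇒ exp(X2) = -1
Π_3 = X2^-1 · X5

["0", "-1", "0", "0", "1"]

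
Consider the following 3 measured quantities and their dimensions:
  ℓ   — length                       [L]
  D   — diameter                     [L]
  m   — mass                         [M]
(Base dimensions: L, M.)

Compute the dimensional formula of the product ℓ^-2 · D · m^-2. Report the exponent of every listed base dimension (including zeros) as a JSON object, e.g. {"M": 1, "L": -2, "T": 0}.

{"L": -1, "M": -2}

Exponent matrix [L,M] × [ℓ,D,m]:
  L: [ 1  1  0]
  M: [ 0  0  1]
  [L]: (-2)·1+(1)·1+(-2)·0 = -1
  [M]: (-2)·0+(1)·0+(-2)·1 = -2
⇒ L^-1 M^-2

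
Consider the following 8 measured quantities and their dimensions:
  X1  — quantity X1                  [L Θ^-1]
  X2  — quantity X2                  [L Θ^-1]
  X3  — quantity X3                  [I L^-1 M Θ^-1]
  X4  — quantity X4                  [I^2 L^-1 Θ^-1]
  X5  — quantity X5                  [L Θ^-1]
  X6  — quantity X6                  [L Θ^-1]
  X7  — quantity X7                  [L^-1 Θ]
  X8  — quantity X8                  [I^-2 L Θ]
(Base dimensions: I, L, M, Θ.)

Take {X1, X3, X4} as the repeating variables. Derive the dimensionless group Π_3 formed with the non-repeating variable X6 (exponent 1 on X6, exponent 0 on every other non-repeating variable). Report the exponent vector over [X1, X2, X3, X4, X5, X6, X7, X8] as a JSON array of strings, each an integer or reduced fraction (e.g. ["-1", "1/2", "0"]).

["-1", "0", "0", "0", "0", "1", "0", "0"]

Write exponents as rows I,L,M,Θ / cols X1,X2,X3,X4,X5,X6,X7,X8:
  I: [ 0  0  1  2  0  0  0 -2]
  L: [ 1  1 -1 -1  1  1 -1  1]
  M: [ 0  0  1  0  0  0  0  0]
  Θ: [-1 -1 -1 -1 -1 -1  1  1]
Row reduction gives pivot columns X1,X3,X4; rank = 3
Pivot set = {X1,X3,X4}, free = {X2,X5,X6,X7,X8}
RREF:
  r0: [   1    1    0    0    1    1   -1    0]
  r1: [   0    0    1    0    0    0    0    0]
  r2: [   0    0    0    1    0    0    0   -1]
  r3: [   0    0    0    0    0    0    0    0]
Fix exponent of X6 at 1, X2 at 0, X5 at 0, X7 at 0, X8 at 0; solve each RREF row for its pivot's exponent:
  r0: exp(X1) + (1)·1 = 0 ⇒ exp(X1) = -1
  r1: exp(X3) + (0)·1 = 0 ⇒ exp(X3) = 0
  r2: exp(X4) + (0)·1 = 0 ⇒ exp(X4) = 0
Π_3 = X1^-1 · X6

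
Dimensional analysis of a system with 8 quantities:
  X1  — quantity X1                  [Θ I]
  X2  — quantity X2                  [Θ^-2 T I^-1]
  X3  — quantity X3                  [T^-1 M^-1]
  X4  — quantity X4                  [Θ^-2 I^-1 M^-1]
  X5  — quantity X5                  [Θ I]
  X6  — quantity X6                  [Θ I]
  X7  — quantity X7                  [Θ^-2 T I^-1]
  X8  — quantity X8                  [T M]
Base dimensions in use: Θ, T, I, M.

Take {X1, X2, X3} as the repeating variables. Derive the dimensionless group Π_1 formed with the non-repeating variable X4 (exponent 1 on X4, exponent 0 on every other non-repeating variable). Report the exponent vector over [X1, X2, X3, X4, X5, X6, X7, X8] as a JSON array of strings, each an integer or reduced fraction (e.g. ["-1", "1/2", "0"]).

Write exponents as rows Θ,T,I,M / cols X1,X2,X3,X4,X5,X6,X7,X8:
  Θ: [ 1 -2  0 -2  1  1 -2  0]
  T: [ 0  1 -1  0  0  0  1  1]
  I: [ 1 -1  0 -1  1  1 -1  0]
  M: [ 0  0 -1 -1  0  0  0  1]
Row reduction gives pivot columns X1,X2,X3; rank = 3
Repeat: X1,X2,X3; free: X4,X5,X6,X7,X8
RREF:
  r0: [   1    0    0    0    1    1    0    0]
  r1: [   0    1    0    1    0    0    1    0]
  r2: [   0    0    1    1    0    0    0   -1]
  r3: [   0    0    0    0    0    0    0    0]
Fix exponent of X4 at 1, X5 at 0, X6 at 0, X7 at 0, X8 at 0; solve each RREF row for its pivot's exponent:
  r0: exp(X1) + (0)·1 = 0 ⇒ exp(X1) = 0
  r1: exp(X2) + (1)·1 = 0 ⇒ exp(X2) = -1
  r2: exp(X3) + (1)·1 = 0 ⇒ exp(X3) = -1
Π_1 = X2^-1 · X3^-1 · X4

["0", "-1", "-1", "1", "0", "0", "0", "0"]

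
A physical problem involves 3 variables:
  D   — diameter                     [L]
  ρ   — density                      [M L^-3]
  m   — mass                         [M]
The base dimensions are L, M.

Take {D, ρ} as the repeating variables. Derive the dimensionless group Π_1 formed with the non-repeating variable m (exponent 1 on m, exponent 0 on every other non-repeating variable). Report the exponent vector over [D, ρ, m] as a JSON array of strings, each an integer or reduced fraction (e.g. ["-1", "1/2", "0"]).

["-3", "-1", "1"]

Dimensional matrix (L×M by D×ρ×m):
  L: [ 1 -3  0]
  M: [ 0  1  1]
RREF → pivots at {D,ρ} ⇒ r = 2
Repeat: D,ρ; free: m
RREF:
  r0: [   1    0    3]
  r1: [   0    1    1]
Fix exponent of m at 1; solve each RREF row for its pivot's exponent:
  r0: exp(D) + (3)·1 = 0 ⇒ exp(D) = -3
  r1: exp(ρ) + (1)·1 = 0 ⇒ exp(ρ) = -1
Π_1 = D^-3 · ρ^-1 · m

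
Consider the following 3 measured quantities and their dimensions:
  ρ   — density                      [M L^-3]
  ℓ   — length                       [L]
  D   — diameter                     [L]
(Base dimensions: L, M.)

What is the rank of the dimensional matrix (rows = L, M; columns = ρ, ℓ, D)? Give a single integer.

2

Exponent matrix [L,M] × [ρ,ℓ,D]:
  L: [-3  1  1]
  M: [ 1  0  0]
Echelon form has 2 nonzero rows (pivots: ρ,ℓ)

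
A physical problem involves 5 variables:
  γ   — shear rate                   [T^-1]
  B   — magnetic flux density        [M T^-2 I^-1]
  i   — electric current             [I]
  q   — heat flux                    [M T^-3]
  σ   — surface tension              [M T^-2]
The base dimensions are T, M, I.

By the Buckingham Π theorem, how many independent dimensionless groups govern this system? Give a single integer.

Dimensional matrix (T×M×I by γ×B×i×q×σ):
  T: [-1 -2  0 -3 -2]
  M: [ 0  1  0  1  1]
  I: [ 0 -1  1  0  0]
RREF → pivots at {γ,B,i} ⇒ r = 3
Π count = n − r = 5 − 3 = 2

2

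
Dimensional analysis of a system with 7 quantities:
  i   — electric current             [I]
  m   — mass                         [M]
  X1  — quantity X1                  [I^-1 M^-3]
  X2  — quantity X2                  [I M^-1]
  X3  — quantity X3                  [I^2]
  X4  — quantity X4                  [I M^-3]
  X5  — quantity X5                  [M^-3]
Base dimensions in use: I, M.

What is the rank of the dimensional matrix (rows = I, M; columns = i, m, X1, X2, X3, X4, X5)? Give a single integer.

Dimensional matrix (I×M by i×m×X1×X2×X3×X4×X5):
  I: [ 1  0 -1  1  2  1  0]
  M: [ 0  1 -3 -1  0 -3 -3]
Row reduction gives pivot columns i,m; rank = 2

2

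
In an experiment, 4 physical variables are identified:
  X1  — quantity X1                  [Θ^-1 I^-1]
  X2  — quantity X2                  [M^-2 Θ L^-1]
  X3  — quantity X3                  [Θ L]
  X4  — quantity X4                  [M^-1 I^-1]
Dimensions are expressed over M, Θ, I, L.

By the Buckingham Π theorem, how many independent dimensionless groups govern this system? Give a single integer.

1

Write exponents as rows M,Θ,I,L / cols X1,X2,X3,X4:
  M: [ 0 -2  0 -1]
  Θ: [-1  1  1  0]
  I: [-1  0  0 -1]
  L: [ 0 -1  1  0]
Echelon form has 3 nonzero rows (pivots: X1,X2,X3)
n=4, r=3 ⇒ 1 dimensionless group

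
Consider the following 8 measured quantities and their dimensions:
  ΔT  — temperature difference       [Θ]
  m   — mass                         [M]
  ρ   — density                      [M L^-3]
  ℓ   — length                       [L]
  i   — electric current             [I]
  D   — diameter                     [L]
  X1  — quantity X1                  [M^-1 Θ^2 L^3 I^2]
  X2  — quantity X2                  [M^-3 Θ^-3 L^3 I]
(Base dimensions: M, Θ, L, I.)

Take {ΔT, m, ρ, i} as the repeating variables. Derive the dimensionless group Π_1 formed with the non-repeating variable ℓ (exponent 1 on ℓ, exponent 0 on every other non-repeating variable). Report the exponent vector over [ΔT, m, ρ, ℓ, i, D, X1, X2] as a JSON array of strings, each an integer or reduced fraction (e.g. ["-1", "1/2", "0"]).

["0", "-1/3", "1/3", "1", "0", "0", "0", "0"]

Dimensional matrix (M×Θ×L×I by ΔT×m×ρ×ℓ×i×D×X1×X2):
  M: [ 0  1  1  0  0  0 -1 -3]
  Θ: [ 1  0  0  0  0  0  2 -3]
  L: [ 0  0 -3  1  0  1  3  3]
  I: [ 0  0  0  0  1  0  2  1]
Echelon form has 4 nonzero rows (pivots: ΔT,m,ρ,i)
Pivot set = {ΔT,m,ρ,i}, free = {ℓ,D,X1,X2}
RREF:
  r0: [   1    0    0    0    0    0    2   -3]
  r1: [   0    1    0  1/3    0  1/3    0   -2]
  r2: [   0    0    1 -1/3    0 -1/3   -1   -1]
  r3: [   0    0    0    0    1    0    2    1]
Fix exponent of ℓ at 1, D at 0, X1 at 0, X2 at 0; solve each RREF row for its pivot's exponent:
  r0: exp(ΔT) + (0)·1 = 0 ⇒ exp(ΔT) = 0
  r1: exp(m) + (1/3)·1 = 0 ⇒ exp(m) = -1/3
  r2: exp(ρ) + (-1/3)·1 = 0 ⇒ exp(ρ) = 1/3
  r3: exp(i) + (0)·1 = 0 ⇒ exp(i) = 0
Π_1 = m^(-1/3) · ρ^(1/3) · ℓ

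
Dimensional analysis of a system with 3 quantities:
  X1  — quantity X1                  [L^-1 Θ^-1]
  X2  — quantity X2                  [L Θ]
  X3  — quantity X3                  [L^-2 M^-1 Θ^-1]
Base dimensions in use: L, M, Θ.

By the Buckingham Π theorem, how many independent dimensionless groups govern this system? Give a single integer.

1

Exponent matrix [L,M,Θ] × [X1,X2,X3]:
  L: [-1  1 -2]
  M: [ 0  0 -1]
  Θ: [-1  1 -1]
Row reduction gives pivot columns X1,X3; rank = 2
n=3, r=2 ⇒ 1 dimensionless group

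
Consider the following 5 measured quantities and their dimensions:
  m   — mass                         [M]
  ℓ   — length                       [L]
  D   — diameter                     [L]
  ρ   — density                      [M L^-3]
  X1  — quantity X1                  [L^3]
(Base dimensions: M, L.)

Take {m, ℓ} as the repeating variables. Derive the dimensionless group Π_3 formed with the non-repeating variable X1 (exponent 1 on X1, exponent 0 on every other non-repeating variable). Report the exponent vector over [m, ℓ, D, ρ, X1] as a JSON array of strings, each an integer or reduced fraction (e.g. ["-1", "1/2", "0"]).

["0", "-3", "0", "0", "1"]

Exponent matrix [M,L] × [m,ℓ,D,ρ,X1]:
  M: [ 1  0  0  1  0]
  L: [ 0  1  1 -3  3]
RREF → pivots at {m,ℓ} ⇒ r = 2
Pivot set = {m,ℓ}, free = {D,ρ,X1}
RREF:
  r0: [   1    0    0    1    0]
  r1: [   0    1    1   -3    3]
Fix exponent of X1 at 1, D at 0, ρ at 0; solve each RREF row for its pivot's exponent:
  r0: exp(m) + (0)·1 = 0 ⇒ exp(m) = 0
  r1: exp(ℓ) + (3)·1 = 0 ⇒ exp(ℓ) = -3
Π_3 = ℓ^-3 · X1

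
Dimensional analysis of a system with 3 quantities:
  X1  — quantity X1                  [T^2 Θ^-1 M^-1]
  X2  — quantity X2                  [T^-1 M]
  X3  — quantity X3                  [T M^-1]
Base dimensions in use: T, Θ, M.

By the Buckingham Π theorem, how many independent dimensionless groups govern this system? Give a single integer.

1

Dimensional matrix (T×Θ×M by X1×X2×X3):
  T: [ 2 -1  1]
  Θ: [-1  0  0]
  M: [-1  1 -1]
Row reduction gives pivot columns X1,X2; rank = 2
3 vars − rank 2 = 1 Π group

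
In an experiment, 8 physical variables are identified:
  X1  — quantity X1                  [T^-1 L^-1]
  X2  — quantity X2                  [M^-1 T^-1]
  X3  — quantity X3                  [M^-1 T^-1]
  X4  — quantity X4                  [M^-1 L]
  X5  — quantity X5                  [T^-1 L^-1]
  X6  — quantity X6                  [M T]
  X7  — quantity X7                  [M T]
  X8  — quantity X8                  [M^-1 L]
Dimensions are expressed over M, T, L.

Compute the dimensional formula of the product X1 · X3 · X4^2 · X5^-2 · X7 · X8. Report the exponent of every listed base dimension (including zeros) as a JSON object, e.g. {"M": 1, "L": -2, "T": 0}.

Exponent matrix [M,T,L] × [X1,X2,X3,X4,X5,X6,X7,X8]:
  M: [ 0 -1 -1 -1  0  1  1 -1]
  T: [-1 -1 -1  0 -1  1  1  0]
  L: [-1  0  0  1 -1  0  0  1]
  [M]: (1)·0+(1)·-1+(2)·-1+(-2)·0+(1)·1+(1)·-1 = -3
  [T]: (1)·-1+(1)·-1+(2)·0+(-2)·-1+(1)·1+(1)·0 = 1
  [L]: (1)·-1+(1)·0+(2)·1+(-2)·-1+(1)·0+(1)·1 = 4
⇒ M^-3 T L^4

{"M": -3, "T": 1, "L": 4}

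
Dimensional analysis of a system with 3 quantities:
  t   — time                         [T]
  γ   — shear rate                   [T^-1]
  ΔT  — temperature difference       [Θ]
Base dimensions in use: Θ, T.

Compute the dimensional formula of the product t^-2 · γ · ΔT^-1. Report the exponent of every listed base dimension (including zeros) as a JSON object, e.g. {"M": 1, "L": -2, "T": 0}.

{"Θ": -1, "T": -3}

Write exponents as rows Θ,T / cols t,γ,ΔT:
  Θ: [ 0  0  1]
  T: [ 1 -1  0]
  [Θ]: (-2)·0+(1)·0+(-1)·1 = -1
  [T]: (-2)·1+(1)·-1+(-1)·0 = -3
⇒ Θ^-1 T^-3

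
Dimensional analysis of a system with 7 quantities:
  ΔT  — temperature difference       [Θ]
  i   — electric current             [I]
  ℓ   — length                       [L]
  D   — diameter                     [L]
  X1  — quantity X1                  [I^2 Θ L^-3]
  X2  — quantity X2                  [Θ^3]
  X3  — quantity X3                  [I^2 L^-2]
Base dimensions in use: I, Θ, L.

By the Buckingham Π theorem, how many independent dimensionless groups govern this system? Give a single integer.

4

Dimensional matrix (I×Θ×L by ΔT×i×ℓ×D×X1×X2×X3):
  I: [ 0  1  0  0  2  0  2]
  Θ: [ 1  0  0  0  1  3  0]
  L: [ 0  0  1  1 -3  0 -2]
RREF → pivots at {ΔT,i,ℓ} ⇒ r = 3
n=7, r=3 ⇒ 4 dimensionless groups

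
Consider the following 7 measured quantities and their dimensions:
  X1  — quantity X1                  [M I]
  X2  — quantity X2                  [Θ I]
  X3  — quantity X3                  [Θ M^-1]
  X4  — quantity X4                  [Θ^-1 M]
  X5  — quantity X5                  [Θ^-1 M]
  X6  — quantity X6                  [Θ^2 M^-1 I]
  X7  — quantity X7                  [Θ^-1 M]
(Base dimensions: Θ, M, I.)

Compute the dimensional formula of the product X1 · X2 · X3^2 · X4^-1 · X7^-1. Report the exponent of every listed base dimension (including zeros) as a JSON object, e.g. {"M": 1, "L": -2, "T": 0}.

{"Θ": 5, "M": -3, "I": 2}

Exponent matrix [Θ,M,I] × [X1,X2,X3,X4,X5,X6,X7]:
  Θ: [ 0  1  1 -1 -1  2 -1]
  M: [ 1  0 -1  1  1 -1  1]
  I: [ 1  1  0  0  0  1  0]
  [Θ]: (1)·0+(1)·1+(2)·1+(-1)·-1+(-1)·-1 = 5
  [M]: (1)·1+(1)·0+(2)·-1+(-1)·1+(-1)·1 = -3
  [I]: (1)·1+(1)·1+(2)·0+(-1)·0+(-1)·0 = 2
⇒ Θ^5 M^-3 I^2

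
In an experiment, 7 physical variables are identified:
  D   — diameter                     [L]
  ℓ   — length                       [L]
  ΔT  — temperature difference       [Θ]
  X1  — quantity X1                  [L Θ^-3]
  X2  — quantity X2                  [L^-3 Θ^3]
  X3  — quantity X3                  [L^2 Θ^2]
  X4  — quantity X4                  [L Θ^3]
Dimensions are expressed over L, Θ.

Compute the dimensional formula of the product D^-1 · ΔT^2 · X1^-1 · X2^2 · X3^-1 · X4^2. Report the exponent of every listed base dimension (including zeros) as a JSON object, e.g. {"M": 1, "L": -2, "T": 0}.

{"L": -8, "Θ": 15}

Write exponents as rows L,Θ / cols D,ℓ,ΔT,X1,X2,X3,X4:
  L: [ 1  1  0  1 -3  2  1]
  Θ: [ 0  0  1 -3  3  2  3]
  [L]: (-1)·1+(2)·0+(-1)·1+(2)·-3+(-1)·2+(2)·1 = -8
  [Θ]: (-1)·0+(2)·1+(-1)·-3+(2)·3+(-1)·2+(2)·3 = 15
⇒ L^-8 Θ^15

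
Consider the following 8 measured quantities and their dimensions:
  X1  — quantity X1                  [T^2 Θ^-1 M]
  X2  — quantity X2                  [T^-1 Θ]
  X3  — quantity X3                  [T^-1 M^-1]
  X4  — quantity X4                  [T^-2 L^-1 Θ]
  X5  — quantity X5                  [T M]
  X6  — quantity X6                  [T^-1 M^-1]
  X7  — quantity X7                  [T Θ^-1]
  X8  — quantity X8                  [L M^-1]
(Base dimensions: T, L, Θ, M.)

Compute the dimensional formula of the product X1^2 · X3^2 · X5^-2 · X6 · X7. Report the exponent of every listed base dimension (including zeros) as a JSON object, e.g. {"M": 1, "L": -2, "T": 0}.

Write exponents as rows T,L,Θ,M / cols X1,X2,X3,X4,X5,X6,X7,X8:
  T: [ 2 -1 -1 -2  1 -1  1  0]
  L: [ 0  0  0 -1  0  0  0  1]
  Θ: [-1  1  0  1  0  0 -1  0]
  M: [ 1  0 -1  0  1 -1  0 -1]
  [T]: (2)·2+(2)·-1+(-2)·1+(1)·-1+(1)·1 = 0
  [L]: (2)·0+(2)·0+(-2)·0+(1)·0+(1)·0 = 0
  [Θ]: (2)·-1+(2)·0+(-2)·0+(1)·0+(1)·-1 = -3
  [M]: (2)·1+(2)·-1+(-2)·1+(1)·-1+(1)·0 = -3
⇒ Θ^-3 M^-3

{"T": 0, "L": 0, "Θ": -3, "M": -3}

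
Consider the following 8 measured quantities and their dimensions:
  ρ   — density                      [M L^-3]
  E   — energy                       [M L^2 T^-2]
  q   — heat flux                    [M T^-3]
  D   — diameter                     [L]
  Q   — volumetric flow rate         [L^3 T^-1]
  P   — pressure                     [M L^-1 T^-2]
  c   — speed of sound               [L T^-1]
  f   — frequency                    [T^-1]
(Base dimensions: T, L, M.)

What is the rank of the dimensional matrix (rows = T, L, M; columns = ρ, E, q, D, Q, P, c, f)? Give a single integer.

3

Write exponents as rows T,L,M / cols ρ,E,q,D,Q,P,c,f:
  T: [ 0 -2 -3  0 -1 -2 -1 -1]
  L: [-3  2  0  1  3 -1  1  0]
  M: [ 1  1  1  0  0  1  0  0]
RREF → pivots at {ρ,E,q} ⇒ r = 3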